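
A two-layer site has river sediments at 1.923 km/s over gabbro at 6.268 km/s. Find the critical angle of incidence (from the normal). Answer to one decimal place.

Critical incidence: sin θ_c = V₁/V₂ = 1.923/6.268 = 0.3068.
θ_c = arcsin 0.3068 = 17.87°.

17.9°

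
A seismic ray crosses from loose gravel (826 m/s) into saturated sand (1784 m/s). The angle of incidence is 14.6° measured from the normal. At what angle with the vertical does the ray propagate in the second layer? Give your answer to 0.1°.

Snell's law: sin θ₂ = (V₂/V₁)·sin θ₁ = (1784/826)·sin 14.6° = 0.5444.
θ₂ = sin⁻¹(0.5444) = 32.99° (from vertical).

33.0°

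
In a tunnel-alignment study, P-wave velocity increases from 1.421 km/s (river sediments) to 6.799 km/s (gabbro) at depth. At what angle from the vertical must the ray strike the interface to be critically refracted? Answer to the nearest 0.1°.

At critical incidence the refracted ray runs along the interface (θ₂ = 90°), so sin θ_c = V₁/V₂.
θ_c = arcsin(1.421/6.799) = arcsin 0.2090 = 12.06°.

12.1°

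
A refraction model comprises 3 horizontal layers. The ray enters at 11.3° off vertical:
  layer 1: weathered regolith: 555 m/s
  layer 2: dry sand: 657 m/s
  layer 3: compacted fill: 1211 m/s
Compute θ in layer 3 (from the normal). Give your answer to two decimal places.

25.31°

Ray parameter p = sin 11.3° / 555 = 3.5306e-04 s/m.
sin θ_3 = p·V_3 = 3.5306e-04 × 1211 = 0.4276.
θ_3 = arcsin 0.4276 = 25.31°.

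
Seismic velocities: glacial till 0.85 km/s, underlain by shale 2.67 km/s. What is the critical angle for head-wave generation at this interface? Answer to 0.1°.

Critical incidence: sin θ_c = V₁/V₂ = 0.85/2.67 = 0.3184.
θ_c = arcsin 0.3184 = 18.56°.

18.6°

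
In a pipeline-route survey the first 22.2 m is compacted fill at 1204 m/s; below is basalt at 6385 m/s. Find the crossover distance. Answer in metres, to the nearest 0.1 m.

53.7 m

θ_c = arcsin(1204/6385) = 10.87°, so cos θ_c = 0.9821 and tᵢ = 2h cos θ_c/V₁ = 0.0362 s.
At crossover x/V₁ = x/V₂ + tᵢ ⇒ x = tᵢ/(1/V₁ − 1/V₂) = 0.03622/(8.3056e-04 − 1.5662e-04) = 53.74 m.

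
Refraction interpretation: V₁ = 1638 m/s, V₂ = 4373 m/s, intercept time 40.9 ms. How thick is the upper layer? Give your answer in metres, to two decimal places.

θ_c = arcsin(1638/4373) = 22.00°; cos θ_c = 0.9272.
tᵢ = 2h cos θ_c/V₁ ⇒ h = tᵢ·V₁/(2 cos θ_c) = 0.0409·1638/(2·0.9272) = 36.13 m.

36.13 m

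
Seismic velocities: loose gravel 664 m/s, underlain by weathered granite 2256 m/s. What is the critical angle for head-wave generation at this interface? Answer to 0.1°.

At critical incidence the refracted ray runs along the interface (θ₂ = 90°), so sin θ_c = V₁/V₂.
θ_c = arcsin(664/2256) = arcsin 0.2943 = 17.12°.

17.1°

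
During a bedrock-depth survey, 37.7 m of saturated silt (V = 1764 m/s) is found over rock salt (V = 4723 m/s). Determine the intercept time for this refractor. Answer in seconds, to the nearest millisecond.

tᵢ = 2h·√(V₂²−V₁²)/(V₁V₂).
√(V₂²−V₁²) = √(4723²−1764²) = 4381.2 m/s.
tᵢ = 2·37.7·4381.2/(1764·4723) = 0.03965 s.

0.040 s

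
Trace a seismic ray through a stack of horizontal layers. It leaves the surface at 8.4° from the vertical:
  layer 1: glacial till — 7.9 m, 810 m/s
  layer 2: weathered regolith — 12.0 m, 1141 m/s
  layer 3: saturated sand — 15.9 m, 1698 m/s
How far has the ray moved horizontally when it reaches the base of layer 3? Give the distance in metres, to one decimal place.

Apply Snell's law at each interface; in layer i the horizontal offset is hᵢ·tan θᵢ.
Layer 1: θ = 8.40°; offset = 7.9·tan 8.40° = 1.167 m.
Layer 2: sin θ = 1141·sin 8.4°/810 = 0.2058, θ = 11.88°; offset = 12.0·tan 11.88° = 2.523 m.
Layer 3: sin θ = 1698·sin 8.4°/810 = 0.3062, θ = 17.83°; offset = 15.9·tan 17.83° = 5.115 m.
Σ offsets = 8.805 m.

8.8 m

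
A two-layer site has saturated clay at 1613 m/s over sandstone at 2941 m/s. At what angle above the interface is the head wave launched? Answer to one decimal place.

56.7°

At critical incidence the refracted ray runs along the interface (θ₂ = 90°), so sin θ_c = V₁/V₂.
θ_c = arcsin(1613/2941) = arcsin 0.5485 = 33.26°.
Measured from the interface: 90° − 33.26° = 56.74°.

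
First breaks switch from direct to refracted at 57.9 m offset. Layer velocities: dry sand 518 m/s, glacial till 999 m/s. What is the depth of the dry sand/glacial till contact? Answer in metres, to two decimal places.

h = (x_cross/2)·√((V₂−V₁)/(V₂+V₁)).
(V₂−V₁)/(V₂+V₁) = (999−518)/(999+518) = 0.3171; √ = 0.5631.
h = (57.9/2)·0.5631 = 16.30 m.

16.30 m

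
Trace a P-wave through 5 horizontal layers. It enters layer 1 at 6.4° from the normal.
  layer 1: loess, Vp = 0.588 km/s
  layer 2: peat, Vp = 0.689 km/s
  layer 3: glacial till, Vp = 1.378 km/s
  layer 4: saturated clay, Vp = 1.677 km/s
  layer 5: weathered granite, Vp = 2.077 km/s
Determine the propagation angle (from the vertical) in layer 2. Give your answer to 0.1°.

Ray parameter p = sin 6.4° / 0.588 = 1.8957e-01 s/km.
sin θ_2 = p·V_2 = 1.8957e-01 × 0.689 = 0.1306.
θ_2 = 7.51° from the vertical.

7.5°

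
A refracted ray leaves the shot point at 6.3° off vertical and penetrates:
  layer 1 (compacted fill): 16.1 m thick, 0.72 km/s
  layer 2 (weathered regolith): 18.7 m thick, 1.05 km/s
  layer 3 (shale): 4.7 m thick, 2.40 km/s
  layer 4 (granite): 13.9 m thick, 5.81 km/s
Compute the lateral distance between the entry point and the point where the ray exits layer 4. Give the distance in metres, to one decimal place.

33.1 m

Apply Snell's law at each interface; in layer i the horizontal offset is hᵢ·tan θᵢ.
Layer 1: θ = 6.30°; offset = 16.1·tan 6.30° = 1.777 m.
Layer 2: sin θ = 1.05·sin 6.3°/0.72 = 0.1600, θ = 9.21°; offset = 18.7·tan 9.21° = 3.032 m.
Layer 3: sin θ = 2.40·sin 6.3°/0.72 = 0.3658, θ = 21.46°; offset = 4.7·tan 21.46° = 1.847 m.
Layer 4: sin θ = 5.81·sin 6.3°/0.72 = 0.8855, θ = 62.31°; offset = 13.9·tan 62.31° = 26.490 m.
Total horizontal offset = 33.146 m.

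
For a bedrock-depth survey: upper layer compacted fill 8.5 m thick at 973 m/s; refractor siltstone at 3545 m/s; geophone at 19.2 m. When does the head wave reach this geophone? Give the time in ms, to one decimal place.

θ_c = arcsin(V₁/V₂) = arcsin(973/3545) = 15.93°, cos θ_c = 0.9616.
Intercept time tᵢ = 2h cos θ_c / V₁ = 2·8.5·0.9616/973 = 0.01680 s.
t = x/V₂ + tᵢ = 19.2/3545 + 0.01680 = 0.02222 s.

22.2 ms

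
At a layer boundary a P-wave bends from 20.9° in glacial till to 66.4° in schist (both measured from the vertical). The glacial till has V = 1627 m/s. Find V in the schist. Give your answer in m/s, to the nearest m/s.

4179 m/s

sin 20.9° = 0.3567; sin 66.4° = 0.9164.
V₂ = V₁·(sin θ₂/sin θ₁) = 1627·(0.9164/0.3567) = 4179.32 m/s.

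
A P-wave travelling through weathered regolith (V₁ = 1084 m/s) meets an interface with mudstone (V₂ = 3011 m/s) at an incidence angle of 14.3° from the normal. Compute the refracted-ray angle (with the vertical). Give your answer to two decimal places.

Snell's law: sin θ₂ = (V₂/V₁)·sin θ₁ = (3011/1084)·sin 14.3° = 0.6861.
θ₂ = arcsin 0.6861 = 43.32° from the normal.

43.32°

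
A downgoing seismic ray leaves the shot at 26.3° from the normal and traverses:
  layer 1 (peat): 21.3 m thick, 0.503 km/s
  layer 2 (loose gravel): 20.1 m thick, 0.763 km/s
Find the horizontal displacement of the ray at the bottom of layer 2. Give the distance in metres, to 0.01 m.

28.77 m

p = sin θ₁/V₁ = sin 26.3°/0.503 = 8.8086e-01 s/km is conserved through the stack.
Layer 1: θ = 26.30°; offset = 21.3·tan 26.30° = 10.5271 m.
Layer 2: sin θ = p·0.763 = 0.6721 → θ = 42.23°; offset = 20.1·tan 42.23° = 18.2440 m.
Σ offsets = 28.7712 m.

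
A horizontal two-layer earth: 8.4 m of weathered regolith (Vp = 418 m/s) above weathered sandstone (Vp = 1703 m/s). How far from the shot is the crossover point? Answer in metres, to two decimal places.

21.58 m

x_cross = 2h·√((V₂+V₁)/(V₂−V₁)).
(V₂+V₁)/(V₂−V₁) = (1703+418)/(1703−418) = 1.6506; √ = 1.2848.
x_cross = 2·8.4·1.2848 = 21.58 m.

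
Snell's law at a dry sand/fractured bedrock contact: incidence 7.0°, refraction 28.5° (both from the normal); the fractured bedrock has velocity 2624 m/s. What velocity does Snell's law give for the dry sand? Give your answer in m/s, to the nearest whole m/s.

sin 7.0° = 0.1219; sin 28.5° = 0.4772.
V₁ = V₂·(sin θ₁/sin θ₂) = 2624·(0.1219/0.4772) = 670.19 m/s.

670 m/s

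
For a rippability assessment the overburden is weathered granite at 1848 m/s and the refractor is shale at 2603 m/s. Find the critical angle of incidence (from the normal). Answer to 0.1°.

45.2°

Critical incidence: sin θ_c = V₁/V₂ = 1848/2603 = 0.7100.
θ_c = arcsin 0.7100 = 45.23°.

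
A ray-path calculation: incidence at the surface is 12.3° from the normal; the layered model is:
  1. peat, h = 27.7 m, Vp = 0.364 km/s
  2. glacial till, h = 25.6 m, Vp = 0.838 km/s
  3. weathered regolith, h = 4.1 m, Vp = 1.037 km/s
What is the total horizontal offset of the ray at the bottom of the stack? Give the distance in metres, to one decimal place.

p = sin θ₁/V₁ = sin 12.3°/0.364 = 5.8525e-01 s/km is conserved through the stack.
Layer 1: θ = 12.30°; offset = 27.7·tan 12.30° = 6.040 m.
Layer 2: sin θ = p·0.838 = 0.4904 → θ = 29.37°; offset = 25.6·tan 29.37° = 14.407 m.
Layer 3: sin θ = p·1.037 = 0.6069 → θ = 37.37°; offset = 4.1·tan 37.37° = 3.131 m.
Total horizontal offset = 23.577 m.

23.6 m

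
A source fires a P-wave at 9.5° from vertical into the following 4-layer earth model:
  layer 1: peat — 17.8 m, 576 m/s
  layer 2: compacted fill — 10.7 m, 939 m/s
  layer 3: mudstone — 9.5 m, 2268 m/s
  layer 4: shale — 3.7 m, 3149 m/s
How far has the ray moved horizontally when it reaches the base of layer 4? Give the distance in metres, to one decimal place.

21.8 m

Apply Snell's law at each interface; in layer i the horizontal offset is hᵢ·tan θᵢ.
Layer 1: θ = 9.50°; offset = 17.8·tan 9.50° = 2.979 m.
Layer 2: sin θ = 939·sin 9.5°/576 = 0.2691, θ = 15.61°; offset = 10.7·tan 15.61° = 2.989 m.
Layer 3: sin θ = 2268·sin 9.5°/576 = 0.6499, θ = 40.53°; offset = 9.5·tan 40.53° = 8.123 m.
Layer 4: sin θ = 3149·sin 9.5°/576 = 0.9023, θ = 64.46°; offset = 3.7·tan 64.46° = 7.745 m.
Total horizontal offset = 21.836 m.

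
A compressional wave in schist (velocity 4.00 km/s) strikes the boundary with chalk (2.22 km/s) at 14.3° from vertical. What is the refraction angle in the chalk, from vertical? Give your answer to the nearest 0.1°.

7.9°

sin θ₁/V₁ = sin θ₂/V₂ ⇒ sin θ₂ = 2.22·sin 14.3°/4.00 = 2.22·0.2470/4.00 = 0.1371.
θ₂ = arcsin 0.1371 = 7.88° from the normal.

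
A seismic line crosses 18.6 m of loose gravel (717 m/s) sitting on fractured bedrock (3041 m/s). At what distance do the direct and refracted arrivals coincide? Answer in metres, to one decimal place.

47.3 m

x_cross = 2h·√((V₂+V₁)/(V₂−V₁)).
(V₂+V₁)/(V₂−V₁) = (3041+717)/(3041−717) = 1.6170; √ = 1.2716.
x_cross = 2·18.6·1.2716 = 47.30 m.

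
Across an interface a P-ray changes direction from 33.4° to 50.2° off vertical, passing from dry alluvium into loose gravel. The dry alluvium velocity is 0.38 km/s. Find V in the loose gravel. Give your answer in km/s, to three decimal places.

0.530 km/s

sin 33.4° = 0.5505; sin 50.2° = 0.7683.
V₂ = V₁·(sin θ₂/sin θ₁) = 0.38·(0.7683/0.5505) = 0.530 km/s.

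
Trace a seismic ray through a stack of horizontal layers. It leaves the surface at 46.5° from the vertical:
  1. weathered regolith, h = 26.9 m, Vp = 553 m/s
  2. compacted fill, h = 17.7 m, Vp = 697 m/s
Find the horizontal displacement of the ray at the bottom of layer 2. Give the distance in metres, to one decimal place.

68.3 m

p = sin θ₁/V₁ = sin 46.5°/553 = 1.3117e-03 s/m is conserved through the stack.
Layer 1: θ = 46.50°; offset = 26.9·tan 46.50° = 28.347 m.
Layer 2: sin θ = p·697 = 0.9143 → θ = 66.10°; offset = 17.7·tan 66.10° = 39.944 m.
Total horizontal offset = 68.291 m.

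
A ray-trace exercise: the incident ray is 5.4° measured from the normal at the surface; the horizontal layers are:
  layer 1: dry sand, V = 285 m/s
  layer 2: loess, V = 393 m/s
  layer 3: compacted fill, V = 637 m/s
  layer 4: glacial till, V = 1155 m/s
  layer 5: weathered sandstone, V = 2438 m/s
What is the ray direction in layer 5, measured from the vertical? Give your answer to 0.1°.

53.6°

Ray parameter p = sin 5.4° / 285 = 3.3020e-04 s/m.
sin θ_5 = p·V_5 = 3.3020e-04 × 2438 = 0.8050.
θ_5 = arcsin 0.8050 = 53.61°.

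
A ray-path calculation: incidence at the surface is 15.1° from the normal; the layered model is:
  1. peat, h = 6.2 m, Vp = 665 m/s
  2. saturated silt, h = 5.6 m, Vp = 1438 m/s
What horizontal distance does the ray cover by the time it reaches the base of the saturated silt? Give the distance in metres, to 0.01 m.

5.49 m

Ray parameter p = sin 15.1° / 665 m/s = 3.9174e-04 s/m.
Layer 1: θ = 15.10°; offset = 6.2·tan 15.10° = 1.6729 m.
Layer 2: sin θ = p·1438 = 0.5633 → θ = 34.29°; offset = 5.6·tan 34.29° = 3.8180 m.
Summing the layer offsets gives 5.4909 m.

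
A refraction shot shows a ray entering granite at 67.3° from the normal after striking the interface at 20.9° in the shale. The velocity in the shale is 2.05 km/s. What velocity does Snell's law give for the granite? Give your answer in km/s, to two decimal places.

sin 20.9° = 0.3567; sin 67.3° = 0.9225.
V₂ = V₁·(sin θ₂/sin θ₁) = 2.05·(0.9225/0.3567) = 5.30 km/s.

5.30 km/s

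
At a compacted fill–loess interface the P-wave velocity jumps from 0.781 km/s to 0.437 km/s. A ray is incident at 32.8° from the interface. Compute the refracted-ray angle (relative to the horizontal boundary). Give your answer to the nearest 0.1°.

Convert to the normal: θ₁ = 90° − 32.8° = 57.2°.
sin θ₁/V₁ = sin θ₂/V₂ ⇒ sin θ₂ = 0.437·sin 57.2°/0.781 = 0.437·0.8406/0.781 = 0.4703.
θ₂ = arcsin 0.4703 = 28.06° from the normal.
From the interface: 90° − 28.06° = 61.94°.

61.9°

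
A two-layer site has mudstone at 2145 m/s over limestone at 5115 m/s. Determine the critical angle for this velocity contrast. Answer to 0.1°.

24.8°

At critical incidence the refracted ray runs along the interface (θ₂ = 90°), so sin θ_c = V₁/V₂.
θ_c = arcsin(2145/5115) = arcsin 0.4194 = 24.79°.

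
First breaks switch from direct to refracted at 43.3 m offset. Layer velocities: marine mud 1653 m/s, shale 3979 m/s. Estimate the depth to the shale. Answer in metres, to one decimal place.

13.9 m

h = (x_cross/2)·√((V₂−V₁)/(V₂+V₁)).
(V₂−V₁)/(V₂+V₁) = (3979−1653)/(3979+1653) = 0.4130; √ = 0.6426.
h = (43.3/2)·0.6426 = 13.91 m.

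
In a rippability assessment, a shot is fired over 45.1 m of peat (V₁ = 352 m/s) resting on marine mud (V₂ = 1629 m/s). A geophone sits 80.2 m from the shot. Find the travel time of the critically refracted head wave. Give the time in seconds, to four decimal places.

θ_c = arcsin(V₁/V₂) = arcsin(352/1629) = 12.48°, cos θ_c = 0.9764.
Intercept time tᵢ = 2h cos θ_c / V₁ = 2·45.1·0.9764/352 = 0.25020 s.
t = x/V₂ + tᵢ = 80.2/1629 + 0.25020 = 0.29943 s.

0.2994 s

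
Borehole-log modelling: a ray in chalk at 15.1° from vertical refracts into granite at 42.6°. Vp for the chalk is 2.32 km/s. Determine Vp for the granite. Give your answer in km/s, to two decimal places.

6.03 km/s

Snell's law: sin 15.1°/V₁ = sin 42.6°/V₂.
V₂ = V₁·sin 42.6°/sin 15.1° = 2.32 × 2.5983 = 6.03 km/s.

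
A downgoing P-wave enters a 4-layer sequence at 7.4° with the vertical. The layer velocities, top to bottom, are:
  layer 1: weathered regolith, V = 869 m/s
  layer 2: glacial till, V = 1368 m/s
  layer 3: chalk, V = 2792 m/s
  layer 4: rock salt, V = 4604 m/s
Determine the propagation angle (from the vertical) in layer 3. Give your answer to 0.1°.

24.4°

Ray parameter p = sin 7.4° / 869 = 1.4821e-04 s/m.
sin θ_3 = p·V_3 = 1.4821e-04 × 2792 = 0.4138.
θ_3 = arcsin 0.4138 = 24.44°.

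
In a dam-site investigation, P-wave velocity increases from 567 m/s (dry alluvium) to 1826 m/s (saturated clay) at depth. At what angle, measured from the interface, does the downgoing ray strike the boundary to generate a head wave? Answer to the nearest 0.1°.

Critical incidence: sin θ_c = V₁/V₂ = 567/1826 = 0.3105.
θ_c = arcsin 0.3105 = 18.09°.
Measured from the interface: 90° − 18.09° = 71.91°.

71.9°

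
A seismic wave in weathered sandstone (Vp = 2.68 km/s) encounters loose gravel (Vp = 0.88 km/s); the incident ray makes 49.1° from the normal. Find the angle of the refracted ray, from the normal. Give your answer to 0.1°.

Snell's law: sin θ₂ = (V₂/V₁)·sin θ₁ = (0.88/2.68)·sin 49.1° = 0.2482.
θ₂ = arcsin 0.2482 = 14.37° from the normal.

14.4°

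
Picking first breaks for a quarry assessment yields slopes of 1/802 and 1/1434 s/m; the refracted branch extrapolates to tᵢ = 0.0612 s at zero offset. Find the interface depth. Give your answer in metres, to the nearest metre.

30 m

θ_c = arcsin(802/1434) = 34.01°; cos θ_c = 0.8290.
tᵢ = 2h cos θ_c/V₁ ⇒ h = tᵢ·V₁/(2 cos θ_c) = 0.0612·802/(2·0.8290) = 29.60 m.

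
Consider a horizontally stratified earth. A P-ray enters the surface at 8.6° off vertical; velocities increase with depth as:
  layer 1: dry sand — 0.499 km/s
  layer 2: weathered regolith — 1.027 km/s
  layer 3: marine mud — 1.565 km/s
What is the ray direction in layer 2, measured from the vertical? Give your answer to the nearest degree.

18°

Ray parameter p = sin 8.6° / 0.499 = 2.9967e-01 s/km.
sin θ_2 = p·V_2 = 2.9967e-01 × 1.027 = 0.3078.
θ_2 = 17.92° from the vertical.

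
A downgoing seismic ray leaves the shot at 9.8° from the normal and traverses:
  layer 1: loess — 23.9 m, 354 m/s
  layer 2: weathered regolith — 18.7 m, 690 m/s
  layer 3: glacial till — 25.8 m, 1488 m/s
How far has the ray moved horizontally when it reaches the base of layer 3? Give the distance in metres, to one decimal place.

Apply Snell's law at each interface; in layer i the horizontal offset is hᵢ·tan θᵢ.
Layer 1: θ = 9.80°; offset = 23.9·tan 9.80° = 4.128 m.
Layer 2: sin θ = 690·sin 9.8°/354 = 0.3318, θ = 19.38°; offset = 18.7·tan 19.38° = 6.576 m.
Layer 3: sin θ = 1488·sin 9.8°/354 = 0.7155, θ = 45.68°; offset = 25.8·tan 45.68° = 26.420 m.
Σ offsets = 37.125 m.

37.1 m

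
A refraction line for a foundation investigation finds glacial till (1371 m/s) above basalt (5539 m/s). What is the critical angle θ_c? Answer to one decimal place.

14.3°

Critical incidence: sin θ_c = V₁/V₂ = 1371/5539 = 0.2475.
θ_c = arcsin 0.2475 = 14.33°.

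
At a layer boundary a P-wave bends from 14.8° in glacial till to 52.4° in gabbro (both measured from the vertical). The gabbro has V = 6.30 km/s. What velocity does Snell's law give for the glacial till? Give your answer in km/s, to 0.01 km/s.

Snell's law: sin 14.8°/V₁ = sin 52.4°/V₂.
V₁ = V₂·sin 14.8°/sin 52.4° = 6.30 × 0.3224 = 2.03 km/s.

2.03 km/s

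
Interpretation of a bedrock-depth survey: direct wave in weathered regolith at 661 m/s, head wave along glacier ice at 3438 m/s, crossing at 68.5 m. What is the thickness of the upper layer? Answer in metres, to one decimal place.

28.2 m

h = (x_cross/2)·√((V₂−V₁)/(V₂+V₁)).
(V₂−V₁)/(V₂+V₁) = (3438−661)/(3438+661) = 0.6775; √ = 0.8231.
h = (68.5/2)·0.8231 = 28.19 m.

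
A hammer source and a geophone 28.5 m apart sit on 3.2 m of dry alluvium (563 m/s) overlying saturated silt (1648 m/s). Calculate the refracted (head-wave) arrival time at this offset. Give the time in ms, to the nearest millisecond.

28 ms

θ_c = arcsin(V₁/V₂) = arcsin(563/1648) = 19.98°, cos θ_c = 0.9398.
Intercept time tᵢ = 2h cos θ_c / V₁ = 2·3.2·0.9398/563 = 0.01068 s.
t = x/V₂ + tᵢ = 28.5/1648 + 0.01068 = 0.02798 s.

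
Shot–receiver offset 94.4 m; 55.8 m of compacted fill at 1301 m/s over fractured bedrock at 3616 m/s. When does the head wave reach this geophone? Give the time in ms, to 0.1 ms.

106.1 ms

t = x/V₂ + 2h·√(V₂²−V₁²)/(V₁V₂).
√(V₂²−V₁²) = √(3616²−1301²) = 3373.8 m/s; delay term = 2·55.8·3373.8/(1301·3616) = 0.08004 s.
t = 94.4/3616 + 0.08004 = 0.10614 s.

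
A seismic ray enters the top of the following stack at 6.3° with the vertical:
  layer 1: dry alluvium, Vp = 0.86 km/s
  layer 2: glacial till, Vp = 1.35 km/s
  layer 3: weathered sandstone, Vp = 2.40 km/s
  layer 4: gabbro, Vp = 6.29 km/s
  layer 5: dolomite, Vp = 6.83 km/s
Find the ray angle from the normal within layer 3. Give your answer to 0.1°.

17.8°

Snell's law across each interface conserves sin θ / V, so sin θ_3 = V_3·sin θ₁/V₁.
sin θ_3 = 2.40 × sin 6.3° / 0.86 = 0.3062.
θ_3 = arcsin 0.3062 = 17.83°.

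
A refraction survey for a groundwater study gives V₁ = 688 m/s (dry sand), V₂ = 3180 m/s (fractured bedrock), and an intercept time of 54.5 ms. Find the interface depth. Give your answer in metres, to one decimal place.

19.2 m

h = tᵢ·V₁·V₂ / (2·√(V₂²−V₁²)).
√(V₂²−V₁²) = √(3180² − 688²) = 3104.7 m/s.
h = 0.0545 s × 688 × 3180 / (2 × 3104.7) = 19.20 m.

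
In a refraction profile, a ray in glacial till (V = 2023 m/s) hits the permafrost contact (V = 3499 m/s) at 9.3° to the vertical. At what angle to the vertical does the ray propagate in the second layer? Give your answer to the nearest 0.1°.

16.2°

Snell's law: sin θ₂ = (V₂/V₁)·sin θ₁ = (3499/2023)·sin 9.3° = 0.2795.
θ₂ = arcsin 0.2795 = 16.23° from the normal.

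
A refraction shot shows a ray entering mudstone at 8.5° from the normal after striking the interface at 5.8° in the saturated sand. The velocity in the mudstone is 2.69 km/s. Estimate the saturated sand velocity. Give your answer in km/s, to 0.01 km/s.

sin 5.8° = 0.1011; sin 8.5° = 0.1478.
V₁ = V₂·(sin θ₁/sin θ₂) = 2.69·(0.1011/0.1478) = 1.84 km/s.

1.84 km/s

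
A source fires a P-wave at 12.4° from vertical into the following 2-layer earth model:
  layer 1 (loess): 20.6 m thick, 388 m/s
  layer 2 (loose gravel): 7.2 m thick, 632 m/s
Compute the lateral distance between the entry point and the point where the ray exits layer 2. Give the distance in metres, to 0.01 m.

7.22 m

Apply Snell's law at each interface; in layer i the horizontal offset is hᵢ·tan θᵢ.
Layer 1: θ = 12.40°; offset = 20.6·tan 12.40° = 4.5292 m.
Layer 2: sin θ = 632·sin 12.4°/388 = 0.3498, θ = 20.47°; offset = 7.2·tan 20.47° = 2.6882 m.
Σ offsets = 7.2174 m.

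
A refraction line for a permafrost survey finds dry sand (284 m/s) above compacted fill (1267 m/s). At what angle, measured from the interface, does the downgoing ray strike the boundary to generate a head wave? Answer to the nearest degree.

77°

Critical incidence: sin θ_c = V₁/V₂ = 284/1267 = 0.2242.
θ_c = arcsin 0.2242 = 12.95°.
Measured from the interface: 90° − 12.95° = 77.05°.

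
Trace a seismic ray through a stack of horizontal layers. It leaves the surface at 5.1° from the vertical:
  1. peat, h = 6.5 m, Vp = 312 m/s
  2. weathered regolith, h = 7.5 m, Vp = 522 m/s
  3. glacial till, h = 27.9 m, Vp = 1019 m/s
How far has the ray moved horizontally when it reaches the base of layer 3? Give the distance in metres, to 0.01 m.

Apply Snell's law at each interface; in layer i the horizontal offset is hᵢ·tan θᵢ.
Layer 1: θ = 5.10°; offset = 6.5·tan 5.10° = 0.5801 m.
Layer 2: sin θ = 522·sin 5.1°/312 = 0.1487, θ = 8.55°; offset = 7.5·tan 8.55° = 1.1280 m.
Layer 3: sin θ = 1019·sin 5.1°/312 = 0.2903, θ = 16.88°; offset = 27.9·tan 16.88° = 8.4648 m.
Σ offsets = 10.1730 m.

10.17 m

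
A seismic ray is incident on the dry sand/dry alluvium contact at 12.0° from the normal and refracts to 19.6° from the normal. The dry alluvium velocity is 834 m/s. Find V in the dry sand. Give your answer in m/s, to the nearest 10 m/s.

Snell's law: sin 12.0°/V₁ = sin 19.6°/V₂.
V₁ = V₂·sin 12.0°/sin 19.6° = 834 × 0.6198 = 516.91 m/s.

520 m/s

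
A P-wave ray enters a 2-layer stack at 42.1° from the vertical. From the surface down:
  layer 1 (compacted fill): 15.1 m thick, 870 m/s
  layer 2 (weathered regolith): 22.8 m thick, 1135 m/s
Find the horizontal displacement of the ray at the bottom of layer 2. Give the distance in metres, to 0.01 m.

Ray parameter p = sin 42.1° / 870 m/s = 7.7061e-04 s/m.
Layer 1: θ = 42.10°; offset = 15.1·tan 42.10° = 13.6439 m.
Layer 2: sin θ = p·1135 = 0.8746 → θ = 61.00°; offset = 22.8·tan 61.00° = 41.1358 m.
Σ offsets = 54.7797 m.

54.78 m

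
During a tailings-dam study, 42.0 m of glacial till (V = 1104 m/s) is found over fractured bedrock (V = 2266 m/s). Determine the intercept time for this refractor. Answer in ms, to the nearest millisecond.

tᵢ = 2h·√(V₂²−V₁²)/(V₁V₂).
√(V₂²−V₁²) = √(2266²−1104²) = 1978.9 m/s.
tᵢ = 2·42.0·1978.9/(1104·2266) = 0.06645 s.

66 ms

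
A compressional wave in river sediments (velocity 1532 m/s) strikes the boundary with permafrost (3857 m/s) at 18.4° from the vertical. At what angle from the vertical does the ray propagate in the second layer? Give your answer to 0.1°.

52.6°

sin θ₁/V₁ = sin θ₂/V₂ ⇒ sin θ₂ = 3857·sin 18.4°/1532 = 3857·0.3156/1532 = 0.7947.
θ₂ = arcsin 0.7947 = 52.63° from the normal.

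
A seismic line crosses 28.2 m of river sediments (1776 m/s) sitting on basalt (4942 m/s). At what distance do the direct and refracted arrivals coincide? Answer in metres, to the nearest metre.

θ_c = arcsin(1776/4942) = 21.06°, so cos θ_c = 0.9332 and tᵢ = 2h cos θ_c/V₁ = 0.0296 s.
At crossover x/V₁ = x/V₂ + tᵢ ⇒ x = tᵢ/(1/V₁ − 1/V₂) = 0.02964/(5.6306e-04 − 2.0235e-04) = 82.16 m.

82 m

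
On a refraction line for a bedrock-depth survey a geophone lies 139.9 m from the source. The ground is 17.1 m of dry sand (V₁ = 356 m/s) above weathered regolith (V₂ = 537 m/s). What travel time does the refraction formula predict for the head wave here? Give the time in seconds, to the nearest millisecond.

t = x/V₂ + 2h·√(V₂²−V₁²)/(V₁V₂).
√(V₂²−V₁²) = √(537²−356²) = 402.0 m/s; delay term = 2·17.1·402.0/(356·537) = 0.07192 s.
t = 139.9/537 + 0.07192 = 0.33244 s.

0.332 s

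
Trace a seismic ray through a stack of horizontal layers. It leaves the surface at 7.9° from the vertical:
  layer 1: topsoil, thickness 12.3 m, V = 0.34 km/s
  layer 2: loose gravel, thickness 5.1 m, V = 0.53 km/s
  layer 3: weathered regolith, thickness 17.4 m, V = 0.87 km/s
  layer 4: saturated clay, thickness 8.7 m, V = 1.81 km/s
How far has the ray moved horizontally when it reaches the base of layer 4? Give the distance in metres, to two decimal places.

18.70 m

Ray parameter p = sin 7.9° / 0.34 km/s = 4.0425e-01 s/km.
Layer 1: θ = 7.90°; offset = 12.3·tan 7.90° = 1.7068 m.
Layer 2: sin θ = p·0.53 = 0.2143 → θ = 12.37°; offset = 5.1·tan 12.37° = 1.1187 m.
Layer 3: sin θ = p·0.87 = 0.3517 → θ = 20.59°; offset = 17.4·tan 20.59° = 6.5371 m.
Layer 4: sin θ = p·1.81 = 0.7317 → θ = 47.03°; offset = 8.7·tan 47.03° = 9.3388 m.
Total horizontal offset = 18.7014 m.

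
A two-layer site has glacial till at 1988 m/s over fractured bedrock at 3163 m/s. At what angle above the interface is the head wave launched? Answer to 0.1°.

At critical incidence the refracted ray runs along the interface (θ₂ = 90°), so sin θ_c = V₁/V₂.
θ_c = arcsin(1988/3163) = arcsin 0.6285 = 38.94°.
Measured from the interface: 90° − 38.94° = 51.06°.

51.1°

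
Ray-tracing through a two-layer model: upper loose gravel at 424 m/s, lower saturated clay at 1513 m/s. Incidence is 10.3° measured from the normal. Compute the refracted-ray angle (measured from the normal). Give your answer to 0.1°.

Snell's law: sin θ₂ = (V₂/V₁)·sin θ₁ = (1513/424)·sin 10.3° = 0.6380.
θ₂ = sin⁻¹(0.6380) = 39.65° (from vertical).

39.6°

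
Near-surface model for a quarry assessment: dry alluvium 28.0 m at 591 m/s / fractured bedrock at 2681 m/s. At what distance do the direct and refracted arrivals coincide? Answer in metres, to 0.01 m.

70.07 m

θ_c = arcsin(591/2681) = 12.73°, so cos θ_c = 0.9754 and tᵢ = 2h cos θ_c/V₁ = 0.0924 s.
At crossover x/V₁ = x/V₂ + tᵢ ⇒ x = tᵢ/(1/V₁ − 1/V₂) = 0.09242/(1.6920e-03 − 3.7300e-04) = 70.07 m.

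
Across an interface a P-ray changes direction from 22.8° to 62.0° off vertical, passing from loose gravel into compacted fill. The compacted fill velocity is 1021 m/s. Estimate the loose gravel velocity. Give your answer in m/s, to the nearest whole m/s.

448 m/s

sin 22.8° = 0.3875; sin 62.0° = 0.8829.
V₁ = V₂·(sin θ₁/sin θ₂) = 1021·(0.3875/0.8829) = 448.11 m/s.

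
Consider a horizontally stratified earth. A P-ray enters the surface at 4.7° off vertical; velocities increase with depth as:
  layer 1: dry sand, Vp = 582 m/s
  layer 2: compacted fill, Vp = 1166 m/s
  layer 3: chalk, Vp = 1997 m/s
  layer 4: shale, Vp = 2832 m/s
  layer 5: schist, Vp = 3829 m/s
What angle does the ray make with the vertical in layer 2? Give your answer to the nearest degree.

9°

Ray parameter p = sin 4.7° / 582 = 1.4079e-04 s/m.
sin θ_2 = p·V_2 = 1.4079e-04 × 1166 = 0.1642.
θ_2 = 9.45° from the vertical.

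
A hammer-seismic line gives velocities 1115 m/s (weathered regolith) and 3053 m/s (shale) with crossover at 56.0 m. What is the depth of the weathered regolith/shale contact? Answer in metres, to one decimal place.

19.1 m

h = (x_cross/2)·√((V₂−V₁)/(V₂+V₁)).
(V₂−V₁)/(V₂+V₁) = (3053−1115)/(3053+1115) = 0.4650; √ = 0.6819.
h = (56.0/2)·0.6819 = 19.09 m.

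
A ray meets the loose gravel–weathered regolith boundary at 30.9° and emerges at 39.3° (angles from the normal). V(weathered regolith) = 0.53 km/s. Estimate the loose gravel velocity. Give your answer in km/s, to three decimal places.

0.430 km/s

Snell's law: sin 30.9°/V₁ = sin 39.3°/V₂.
V₁ = V₂·sin 30.9°/sin 39.3° = 0.53 × 0.8108 = 0.430 km/s.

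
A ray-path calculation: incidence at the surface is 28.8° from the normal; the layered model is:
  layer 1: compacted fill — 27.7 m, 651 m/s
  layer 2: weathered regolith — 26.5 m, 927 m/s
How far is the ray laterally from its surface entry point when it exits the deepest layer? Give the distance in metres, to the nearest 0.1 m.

40.2 m

Ray parameter p = sin 28.8° / 651 m/s = 7.4002e-04 s/m.
Layer 1: θ = 28.80°; offset = 27.7·tan 28.80° = 15.228 m.
Layer 2: sin θ = p·927 = 0.6860 → θ = 43.31°; offset = 26.5·tan 43.31° = 24.985 m.
Σ offsets = 40.213 m.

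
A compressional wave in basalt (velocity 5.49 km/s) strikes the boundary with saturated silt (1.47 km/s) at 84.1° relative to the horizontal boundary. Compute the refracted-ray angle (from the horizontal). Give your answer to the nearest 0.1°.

Angle from the normal: 90° − 84.1° = 5.9°.
Snell's law: sin θ₂ = (V₂/V₁)·sin θ₁ = (1.47/5.49)·sin 5.9° = 0.0275.
θ₂ = sin⁻¹(0.0275) = 1.58° (from vertical).
From the interface: 90° − 1.58° = 88.42°.

88.4°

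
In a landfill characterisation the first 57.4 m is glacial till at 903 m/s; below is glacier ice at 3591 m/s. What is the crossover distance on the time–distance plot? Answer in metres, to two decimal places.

x_cross = 2h·√((V₂+V₁)/(V₂−V₁)).
(V₂+V₁)/(V₂−V₁) = (3591+903)/(3591−903) = 1.6719; √ = 1.2930.
x_cross = 2·57.4·1.2930 = 148.44 m.

148.44 m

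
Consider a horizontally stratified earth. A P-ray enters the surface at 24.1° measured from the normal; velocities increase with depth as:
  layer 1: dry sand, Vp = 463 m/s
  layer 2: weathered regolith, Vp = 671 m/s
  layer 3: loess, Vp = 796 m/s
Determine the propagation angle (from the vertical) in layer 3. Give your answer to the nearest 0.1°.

44.6°

Snell's law across each interface conserves sin θ / V, so sin θ_3 = V_3·sin θ₁/V₁.
sin θ_3 = 796 × sin 24.1° / 463 = 0.7020.
θ_3 = arcsin 0.7020 = 44.59°.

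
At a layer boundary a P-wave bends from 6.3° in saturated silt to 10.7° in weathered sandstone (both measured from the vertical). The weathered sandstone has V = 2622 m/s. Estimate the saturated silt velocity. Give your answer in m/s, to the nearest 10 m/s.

1550 m/s

sin 6.3° = 0.1097; sin 10.7° = 0.1857.
V₁ = V₂·(sin θ₁/sin θ₂) = 2622·(0.1097/0.1857) = 1549.68 m/s.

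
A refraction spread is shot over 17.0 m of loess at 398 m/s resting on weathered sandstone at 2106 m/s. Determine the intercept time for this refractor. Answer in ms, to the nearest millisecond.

tᵢ = 2h·√(V₂²−V₁²)/(V₁V₂).
√(V₂²−V₁²) = √(2106²−398²) = 2068.1 m/s.
tᵢ = 2·17.0·2068.1/(398·2106) = 0.08389 s.

84 ms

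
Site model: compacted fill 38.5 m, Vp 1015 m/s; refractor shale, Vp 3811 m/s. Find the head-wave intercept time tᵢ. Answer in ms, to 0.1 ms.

73.1 ms

tᵢ = 2h·√(V₂²−V₁²)/(V₁V₂).
√(V₂²−V₁²) = √(3811²−1015²) = 3673.3 m/s.
tᵢ = 2·38.5·3673.3/(1015·3811) = 0.07312 s.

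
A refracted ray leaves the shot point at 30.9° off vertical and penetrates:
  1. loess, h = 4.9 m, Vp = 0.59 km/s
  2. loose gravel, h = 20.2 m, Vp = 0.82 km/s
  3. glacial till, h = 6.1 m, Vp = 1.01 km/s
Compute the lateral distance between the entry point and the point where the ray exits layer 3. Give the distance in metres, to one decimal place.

Apply Snell's law at each interface; in layer i the horizontal offset is hᵢ·tan θᵢ.
Layer 1: θ = 30.90°; offset = 4.9·tan 30.90° = 2.933 m.
Layer 2: sin θ = 0.82·sin 30.9°/0.59 = 0.7137, θ = 45.54°; offset = 20.2·tan 45.54° = 20.584 m.
Layer 3: sin θ = 1.01·sin 30.9°/0.59 = 0.8791, θ = 61.54°; offset = 6.1·tan 61.54° = 11.251 m.
Total horizontal offset = 34.768 m.

34.8 m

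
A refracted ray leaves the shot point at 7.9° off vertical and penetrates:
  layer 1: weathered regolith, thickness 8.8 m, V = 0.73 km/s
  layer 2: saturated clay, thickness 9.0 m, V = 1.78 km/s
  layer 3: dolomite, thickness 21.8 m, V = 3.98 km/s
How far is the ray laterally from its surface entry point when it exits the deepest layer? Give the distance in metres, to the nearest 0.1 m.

Ray parameter p = sin 7.9° / 0.73 km/s = 1.8828e-01 s/km.
Layer 1: θ = 7.90°; offset = 8.8·tan 7.90° = 1.221 m.
Layer 2: sin θ = p·1.78 = 0.3351 → θ = 19.58°; offset = 9.0·tan 19.58° = 3.201 m.
Layer 3: sin θ = p·3.98 = 0.7494 → θ = 48.53°; offset = 21.8·tan 48.53° = 24.670 m.
Total horizontal offset = 29.093 m.

29.1 m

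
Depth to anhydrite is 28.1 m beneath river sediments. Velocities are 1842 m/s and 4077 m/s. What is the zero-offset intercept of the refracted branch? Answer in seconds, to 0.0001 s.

θ_c = arcsin(V₁/V₂) = arcsin(1842/4077) = 26.86°; cos θ_c = 0.8921.
tᵢ = 2h·cos θ_c / V₁ = 2·28.1·0.8921 / 1842 = 0.02722 s.

0.0272 s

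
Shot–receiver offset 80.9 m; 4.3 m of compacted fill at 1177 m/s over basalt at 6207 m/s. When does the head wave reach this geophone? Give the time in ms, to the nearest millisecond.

θ_c = arcsin(V₁/V₂) = arcsin(1177/6207) = 10.93°, cos θ_c = 0.9819.
Intercept time tᵢ = 2h cos θ_c / V₁ = 2·4.3·0.9819/1177 = 0.00717 s.
t = x/V₂ + tᵢ = 80.9/6207 + 0.00717 = 0.02021 s.

20 ms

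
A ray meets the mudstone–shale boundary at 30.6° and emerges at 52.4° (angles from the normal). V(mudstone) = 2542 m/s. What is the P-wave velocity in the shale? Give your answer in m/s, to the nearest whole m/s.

3956 m/s

sin 30.6° = 0.5090; sin 52.4° = 0.7923.
V₂ = V₁·(sin θ₂/sin θ₁) = 2542·(0.7923/0.5090) = 3956.46 m/s.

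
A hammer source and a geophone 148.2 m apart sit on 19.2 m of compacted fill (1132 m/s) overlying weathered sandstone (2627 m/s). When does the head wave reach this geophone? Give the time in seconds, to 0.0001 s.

0.0870 s

θ_c = arcsin(V₁/V₂) = arcsin(1132/2627) = 25.53°, cos θ_c = 0.9024.
Intercept time tᵢ = 2h cos θ_c / V₁ = 2·19.2·0.9024/1132 = 0.03061 s.
t = x/V₂ + tᵢ = 148.2/2627 + 0.03061 = 0.08703 s.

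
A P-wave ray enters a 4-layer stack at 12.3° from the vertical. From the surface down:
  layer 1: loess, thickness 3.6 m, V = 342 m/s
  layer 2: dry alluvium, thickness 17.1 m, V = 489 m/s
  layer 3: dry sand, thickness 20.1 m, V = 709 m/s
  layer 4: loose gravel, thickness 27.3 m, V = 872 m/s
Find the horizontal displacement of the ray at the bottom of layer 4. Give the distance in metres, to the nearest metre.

34 m

p = sin θ₁/V₁ = sin 12.3°/342 = 6.2290e-04 s/m is conserved through the stack.
Layer 1: θ = 12.30°; offset = 3.6·tan 12.30° = 0.785 m.
Layer 2: sin θ = p·489 = 0.3046 → θ = 17.73°; offset = 17.1·tan 17.73° = 5.468 m.
Layer 3: sin θ = p·709 = 0.4416 → θ = 26.21°; offset = 20.1·tan 26.21° = 9.894 m.
Layer 4: sin θ = p·872 = 0.5432 → θ = 32.90°; offset = 27.3·tan 32.90° = 17.661 m.
Σ offsets = 33.808 m.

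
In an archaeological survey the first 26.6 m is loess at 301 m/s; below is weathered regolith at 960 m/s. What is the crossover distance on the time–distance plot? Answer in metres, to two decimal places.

θ_c = arcsin(301/960) = 18.27°, so cos θ_c = 0.9496 and tᵢ = 2h cos θ_c/V₁ = 0.1678 s.
At crossover x/V₁ = x/V₂ + tᵢ ⇒ x = tᵢ/(1/V₁ − 1/V₂) = 0.16783/(3.3223e-03 − 1.0417e-03) = 73.59 m.

73.59 m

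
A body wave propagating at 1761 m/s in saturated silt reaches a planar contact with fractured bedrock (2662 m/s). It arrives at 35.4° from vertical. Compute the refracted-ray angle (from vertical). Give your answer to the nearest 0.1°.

61.1°

Snell's law: sin θ₂ = (V₂/V₁)·sin θ₁ = (2662/1761)·sin 35.4° = 0.8757.
θ₂ = arcsin 0.8757 = 61.12° from the normal.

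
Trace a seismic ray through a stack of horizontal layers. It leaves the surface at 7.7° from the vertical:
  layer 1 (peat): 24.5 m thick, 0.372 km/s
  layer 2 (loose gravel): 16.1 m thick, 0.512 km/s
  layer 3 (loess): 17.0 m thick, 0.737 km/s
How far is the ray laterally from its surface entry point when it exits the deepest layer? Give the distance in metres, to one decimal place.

11.0 m

Apply Snell's law at each interface; in layer i the horizontal offset is hᵢ·tan θᵢ.
Layer 1: θ = 7.70°; offset = 24.5·tan 7.70° = 3.313 m.
Layer 2: sin θ = 0.512·sin 7.7°/0.372 = 0.1844, θ = 10.63°; offset = 16.1·tan 10.63° = 3.021 m.
Layer 3: sin θ = 0.737·sin 7.7°/0.372 = 0.2655, θ = 15.39°; offset = 17.0·tan 15.39° = 4.681 m.
Σ offsets = 11.014 m.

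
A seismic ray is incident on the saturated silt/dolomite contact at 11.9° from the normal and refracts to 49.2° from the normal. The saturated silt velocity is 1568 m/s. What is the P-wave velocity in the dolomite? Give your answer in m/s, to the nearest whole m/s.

5756 m/s

sin 11.9° = 0.2062; sin 49.2° = 0.7570.
V₂ = V₁·(sin θ₂/sin θ₁) = 1568·(0.7570/0.2062) = 5756.28 m/s.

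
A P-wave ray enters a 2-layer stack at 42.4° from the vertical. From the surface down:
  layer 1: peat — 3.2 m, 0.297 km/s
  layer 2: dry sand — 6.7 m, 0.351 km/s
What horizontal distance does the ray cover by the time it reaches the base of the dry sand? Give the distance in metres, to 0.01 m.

11.76 m

Apply Snell's law at each interface; in layer i the horizontal offset is hᵢ·tan θᵢ.
Layer 1: θ = 42.40°; offset = 3.2·tan 42.40° = 2.9220 m.
Layer 2: sin θ = 0.351·sin 42.4°/0.297 = 0.7969, θ = 52.84°; offset = 6.7·tan 52.84° = 8.8382 m.
Summing the layer offsets gives 11.7602 m.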